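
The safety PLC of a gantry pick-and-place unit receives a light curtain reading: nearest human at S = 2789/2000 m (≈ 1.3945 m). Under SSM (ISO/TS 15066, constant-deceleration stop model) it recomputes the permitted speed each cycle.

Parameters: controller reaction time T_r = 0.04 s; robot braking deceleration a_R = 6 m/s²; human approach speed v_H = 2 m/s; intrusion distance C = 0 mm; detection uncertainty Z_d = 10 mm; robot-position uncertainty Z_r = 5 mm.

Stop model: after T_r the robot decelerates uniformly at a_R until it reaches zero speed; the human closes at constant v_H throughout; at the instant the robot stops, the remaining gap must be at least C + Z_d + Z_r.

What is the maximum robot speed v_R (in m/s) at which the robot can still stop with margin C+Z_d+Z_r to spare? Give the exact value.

v_R_max = 23/10 m/s = 2.3000 m/s

quadratic (1/12)·v² + (28/75)·v + (-2599/2000) = 0
  disc = (28/75)² − 4·(1/12)·(-2599/2000) = 51529/90000 ; √disc = 227/300
  v_R = (−(28/75) + 227/300) / (2·(1/12)) = 23/10 m/s
check:
stop time T_s = (23/10)/6 = 0.3833 s
robot in T_r: 2.3000·0.0400 = 0.0920 m
robot under decel: 2.3000²/(2·6.0000) = 0.4408 m
human over T_r+T_s: 2.0000·(0.0400+0.3833) = 0.8467 m
margins: 0.0000+0.0100+0.0050 = 0.0150 m
sum ≈ 0.0920+0.4408+0.8467+0.0150 ≈ 1.3945 m = S ✓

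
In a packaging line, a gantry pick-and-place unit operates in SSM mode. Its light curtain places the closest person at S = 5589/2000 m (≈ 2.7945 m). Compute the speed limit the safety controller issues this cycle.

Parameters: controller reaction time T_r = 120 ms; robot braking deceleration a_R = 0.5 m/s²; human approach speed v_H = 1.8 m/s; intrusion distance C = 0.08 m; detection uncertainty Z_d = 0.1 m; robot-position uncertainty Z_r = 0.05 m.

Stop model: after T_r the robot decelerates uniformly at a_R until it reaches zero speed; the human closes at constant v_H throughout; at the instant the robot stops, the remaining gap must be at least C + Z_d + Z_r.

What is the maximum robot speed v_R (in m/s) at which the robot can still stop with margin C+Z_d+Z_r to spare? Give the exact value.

v_R_max = 11/20 m/s = 0.5500 m/s

at the boundary: (1)·v² + (93/25)·v + (-4697/2000) = 0
  disc = (93/25)² − 4·(1)·(-4697/2000) = 58081/2500 ; √disc = 241/50
  v_R = (−(93/25) + 241/50) / (2·(1)) = 11/20 m/s
check:
braking lasts T_s = (11/20)/(1/2) = 1.1000 s
robot covers v_R·T_r = 0.5500·0.1200 = 0.0660 m before braking
robot covers 0.5500·1.1000 − ½·0.5000·1.1000² = 0.3025 m while stopping
person approaches 1.8000·(0.1200+1.1000) = 2.1960 m
C+Z_d+Z_r = 0.0800+0.1000+0.0500 = 0.2300 m
sum ≈ 0.0660+0.3025+2.1960+0.2300 ≈ 2.7945 m = S ✓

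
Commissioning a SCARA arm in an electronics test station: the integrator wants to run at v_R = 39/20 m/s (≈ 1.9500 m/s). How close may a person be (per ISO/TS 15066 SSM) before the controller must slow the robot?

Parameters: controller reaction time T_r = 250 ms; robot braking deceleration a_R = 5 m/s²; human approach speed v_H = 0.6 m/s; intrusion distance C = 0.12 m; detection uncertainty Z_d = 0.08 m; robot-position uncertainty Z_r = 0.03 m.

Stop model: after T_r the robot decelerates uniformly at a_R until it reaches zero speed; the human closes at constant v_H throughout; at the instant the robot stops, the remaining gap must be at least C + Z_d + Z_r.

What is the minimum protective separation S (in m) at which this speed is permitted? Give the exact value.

S_min = 5927/4000 m = 1.4817 m

T_s = v_R/a_R = (39/20)/5 = 0.3900 s
reaction-phase robot travel = 1.9500·0.2500 = 0.4875 m
robot under decel: 1.9500²/(2·5.0000) = 0.3802 m
person approaches 0.6000·(0.2500+0.3900) = 0.3840 m
C+Z_d+Z_r = 0.1200+0.0800+0.0300 = 0.2300 m
S_min ≈ 0.4875+0.3802+0.3840+0.2300  ⇒  S_min = 5927/4000 m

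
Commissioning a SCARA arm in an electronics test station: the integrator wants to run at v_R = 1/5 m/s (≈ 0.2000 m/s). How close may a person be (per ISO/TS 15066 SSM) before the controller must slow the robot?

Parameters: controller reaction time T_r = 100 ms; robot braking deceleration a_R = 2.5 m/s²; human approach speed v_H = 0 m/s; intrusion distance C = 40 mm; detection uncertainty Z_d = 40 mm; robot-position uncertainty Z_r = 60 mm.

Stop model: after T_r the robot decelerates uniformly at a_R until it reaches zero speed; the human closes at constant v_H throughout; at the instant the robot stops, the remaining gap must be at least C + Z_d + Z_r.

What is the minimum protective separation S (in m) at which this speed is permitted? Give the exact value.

S_min = 21/125 m = 0.1680 m

braking lasts T_s = (1/5)/(5/2) = 0.0800 s
robot covers v_R·T_r = 0.2000·0.1000 = 0.0200 m before braking
braking distance = 0.2000²/(2·2.5000) = 0.0080 m
human over T_r+T_s: 0.0000·(0.1000+0.0800) = 0.0000 m
C+Z_d+Z_r = 0.0400+0.0400+0.0600 = 0.1400 m
S_min ≈ 0.0200+0.0080+0.0000+0.1400  ⇒  S_min = 21/125 m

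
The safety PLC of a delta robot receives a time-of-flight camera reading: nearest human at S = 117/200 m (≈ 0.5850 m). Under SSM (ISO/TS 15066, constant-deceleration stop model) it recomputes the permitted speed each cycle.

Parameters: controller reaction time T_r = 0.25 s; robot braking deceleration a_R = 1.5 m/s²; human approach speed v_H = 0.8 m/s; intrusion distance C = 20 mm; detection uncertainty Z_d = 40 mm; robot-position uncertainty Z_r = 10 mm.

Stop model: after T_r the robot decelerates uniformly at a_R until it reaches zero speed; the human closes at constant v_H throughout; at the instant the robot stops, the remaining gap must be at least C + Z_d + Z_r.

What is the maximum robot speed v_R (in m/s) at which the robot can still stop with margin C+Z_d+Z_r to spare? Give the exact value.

at the boundary: (1/3)·v² + (47/60)·v + (-63/200) = 0
  disc = (47/60)² − 4·(1/3)·(-63/200) = 3721/3600 ; √disc = 61/60
  v_R = (−(47/60) + 61/60) / (2·(1/3)) = 7/20 m/s
check:
T_s = v_R/a_R = (7/20)/(3/2) = 0.2333 s
reaction-phase robot travel = 0.3500·0.2500 = 0.0875 m
robot covers 0.3500·0.2333 − ½·1.5000·0.2333² = 0.0408 m while stopping
person approaches 0.8000·(0.2500+0.2333) = 0.3867 m
C+Z_d+Z_r = 0.0200+0.0400+0.0100 = 0.0700 m
sum ≈ 0.0875+0.0408+0.3867+0.0700 ≈ 0.5850 m = S ✓

v_R_max = 7/20 m/s = 0.3500 m/s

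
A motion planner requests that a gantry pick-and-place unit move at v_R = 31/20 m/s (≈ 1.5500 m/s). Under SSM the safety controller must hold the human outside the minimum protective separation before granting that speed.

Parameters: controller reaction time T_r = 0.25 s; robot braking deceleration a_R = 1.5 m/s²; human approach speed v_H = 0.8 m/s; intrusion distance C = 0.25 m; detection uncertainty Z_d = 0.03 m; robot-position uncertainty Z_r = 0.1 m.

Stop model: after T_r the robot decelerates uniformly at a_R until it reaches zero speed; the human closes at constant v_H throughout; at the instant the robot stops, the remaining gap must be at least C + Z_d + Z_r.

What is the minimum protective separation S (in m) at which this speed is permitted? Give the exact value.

stop time T_s = (31/20)/(3/2) = 1.0333 s
robot covers v_R·T_r = 1.5500·0.2500 = 0.3875 m before braking
braking distance = 1.5500²/(2·1.5000) = 0.8008 m
human closes 0.8000·1.2833 = 1.0267 m
margins: 0.2500+0.0300+0.1000 = 0.3800 m
S_min ≈ 0.3875+0.8008+1.0267+0.3800  ⇒  S_min = 519/200 m

S_min = 519/200 m = 2.5950 m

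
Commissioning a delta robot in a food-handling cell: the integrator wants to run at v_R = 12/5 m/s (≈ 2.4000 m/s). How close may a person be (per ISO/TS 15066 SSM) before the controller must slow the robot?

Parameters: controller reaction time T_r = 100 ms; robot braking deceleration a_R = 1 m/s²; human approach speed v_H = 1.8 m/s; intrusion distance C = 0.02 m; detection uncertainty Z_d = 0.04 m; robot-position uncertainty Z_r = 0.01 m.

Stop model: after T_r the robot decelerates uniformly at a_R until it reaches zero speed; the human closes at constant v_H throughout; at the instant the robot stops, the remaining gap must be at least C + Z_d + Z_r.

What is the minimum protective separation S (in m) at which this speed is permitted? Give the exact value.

braking lasts T_s = (12/5)/1 = 2.4000 s
robot in T_r: 2.4000·0.1000 = 0.2400 m
robot under decel: 2.4000²/(2·1.0000) = 2.8800 m
human closes 1.8000·2.5000 = 4.5000 m
margins: 0.0200+0.0400+0.0100 = 0.0700 m
S_min ≈ 0.2400+2.8800+4.5000+0.0700  ⇒  S_min = 769/100 m

S_min = 769/100 m = 7.6900 m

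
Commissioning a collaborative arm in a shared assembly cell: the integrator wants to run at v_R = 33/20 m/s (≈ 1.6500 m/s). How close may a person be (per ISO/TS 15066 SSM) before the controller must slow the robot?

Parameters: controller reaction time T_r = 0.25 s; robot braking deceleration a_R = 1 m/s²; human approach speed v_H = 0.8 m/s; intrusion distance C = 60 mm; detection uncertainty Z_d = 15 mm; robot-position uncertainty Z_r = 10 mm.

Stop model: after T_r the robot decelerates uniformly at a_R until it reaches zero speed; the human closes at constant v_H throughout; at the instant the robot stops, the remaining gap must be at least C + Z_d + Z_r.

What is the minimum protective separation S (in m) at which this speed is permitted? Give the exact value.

stop time T_s = (33/20)/1 = 1.6500 s
reaction-phase robot travel = 1.6500·0.2500 = 0.4125 m
robot under decel: 1.6500²/(2·1.0000) = 1.3613 m
person approaches 0.8000·(0.2500+1.6500) = 1.5200 m
residual clearance needed = 0.0600+0.0150+0.0100 = 0.0850 m
S_min ≈ 0.4125+1.3613+1.5200+0.0850  ⇒  S_min = 2703/800 m

S_min = 2703/800 m = 3.3788 m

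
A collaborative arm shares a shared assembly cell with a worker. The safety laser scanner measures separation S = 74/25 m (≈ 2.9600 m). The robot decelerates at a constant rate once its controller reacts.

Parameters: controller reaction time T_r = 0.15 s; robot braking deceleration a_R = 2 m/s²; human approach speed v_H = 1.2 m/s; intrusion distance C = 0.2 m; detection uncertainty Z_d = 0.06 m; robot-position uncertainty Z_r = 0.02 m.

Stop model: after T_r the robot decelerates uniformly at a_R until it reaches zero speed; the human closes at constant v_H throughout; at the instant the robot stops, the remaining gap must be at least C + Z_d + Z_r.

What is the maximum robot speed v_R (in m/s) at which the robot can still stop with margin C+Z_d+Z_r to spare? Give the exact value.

quadratic (1/4)·v² + (3/4)·v + (-5/2) = 0
  disc = (3/4)² − 4·(1/4)·(-5/2) = 49/16 ; √disc = 7/4
  v_R = (−(3/4) + 7/4) / (2·(1/4)) = 2 m/s
check:
braking lasts T_s = 2/2 = 1.0000 s
reaction-phase robot travel = 2.0000·0.1500 = 0.3000 m
robot covers 2.0000·1.0000 − ½·2.0000·1.0000² = 1.0000 m while stopping
human over T_r+T_s: 1.2000·(0.1500+1.0000) = 1.3800 m
residual clearance needed = 0.2000+0.0600+0.0200 = 0.2800 m
sum ≈ 0.3000+1.0000+1.3800+0.2800 ≈ 2.9600 m = S ✓

v_R_max = 2 m/s = 2.0000 m/s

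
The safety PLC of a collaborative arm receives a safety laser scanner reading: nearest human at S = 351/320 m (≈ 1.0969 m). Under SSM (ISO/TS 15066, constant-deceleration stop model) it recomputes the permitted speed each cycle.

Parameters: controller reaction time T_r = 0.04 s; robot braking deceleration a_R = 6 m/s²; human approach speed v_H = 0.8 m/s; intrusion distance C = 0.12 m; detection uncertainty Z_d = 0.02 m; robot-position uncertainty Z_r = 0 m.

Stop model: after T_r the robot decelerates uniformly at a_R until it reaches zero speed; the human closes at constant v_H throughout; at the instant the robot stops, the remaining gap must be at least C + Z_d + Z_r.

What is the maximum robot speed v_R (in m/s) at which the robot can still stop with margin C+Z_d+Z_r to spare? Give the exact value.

at the boundary: (1/12)·v² + (13/75)·v + (-7399/8000) = 0
  disc = (13/75)² − 4·(1/12)·(-7399/8000) = 121801/360000 ; √disc = 349/600
  v_R = (−(13/75) + 349/600) / (2·(1/12)) = 49/20 m/s
check:
stop time T_s = (49/20)/6 = 0.4083 s
robot covers v_R·T_r = 2.4500·0.0400 = 0.0980 m before braking
braking distance = 2.4500²/(2·6.0000) = 0.5002 m
person approaches 0.8000·(0.0400+0.4083) = 0.3587 m
C+Z_d+Z_r = 0.1200+0.0200+0.0000 = 0.1400 m
sum ≈ 0.0980+0.5002+0.3587+0.1400 ≈ 1.0969 m = S ✓

v_R_max = 49/20 m/s = 2.4500 m/s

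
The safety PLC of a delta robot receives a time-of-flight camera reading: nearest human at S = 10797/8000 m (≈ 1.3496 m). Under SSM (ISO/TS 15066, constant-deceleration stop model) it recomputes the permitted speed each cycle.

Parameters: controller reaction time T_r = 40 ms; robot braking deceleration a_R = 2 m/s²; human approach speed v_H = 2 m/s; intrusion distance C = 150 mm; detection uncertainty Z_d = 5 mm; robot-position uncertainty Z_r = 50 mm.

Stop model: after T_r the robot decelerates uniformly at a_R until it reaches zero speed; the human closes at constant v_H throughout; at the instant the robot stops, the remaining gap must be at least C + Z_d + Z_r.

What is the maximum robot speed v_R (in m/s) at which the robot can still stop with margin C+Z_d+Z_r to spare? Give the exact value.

v_R_max = 17/20 m/s = 0.8500 m/s

quadratic (1/4)·v² + (26/25)·v + (-8517/8000) = 0
  disc = (26/25)² − 4·(1/4)·(-8517/8000) = 85849/40000 ; √disc = 293/200
  v_R = (−(26/25) + 293/200) / (2·(1/4)) = 17/20 m/s
check:
T_s = v_R/a_R = (17/20)/2 = 0.4250 s
robot in T_r: 0.8500·0.0400 = 0.0340 m
robot covers 0.8500·0.4250 − ½·2.0000·0.4250² = 0.1806 m while stopping
person approaches 2.0000·(0.0400+0.4250) = 0.9300 m
margins: 0.1500+0.0050+0.0500 = 0.2050 m
sum ≈ 0.0340+0.1806+0.9300+0.2050 ≈ 1.3496 m = S ✓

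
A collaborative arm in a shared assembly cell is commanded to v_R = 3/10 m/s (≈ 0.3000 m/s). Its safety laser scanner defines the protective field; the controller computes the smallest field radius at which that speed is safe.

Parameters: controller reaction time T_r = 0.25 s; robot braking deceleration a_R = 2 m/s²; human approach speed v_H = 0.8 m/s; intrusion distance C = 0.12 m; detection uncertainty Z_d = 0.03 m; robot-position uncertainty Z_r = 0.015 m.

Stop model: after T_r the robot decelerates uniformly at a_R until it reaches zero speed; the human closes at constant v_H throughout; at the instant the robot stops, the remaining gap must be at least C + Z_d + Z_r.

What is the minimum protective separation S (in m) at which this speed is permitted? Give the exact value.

S_min = 233/400 m = 0.5825 m

T_s = v_R/a_R = (3/10)/2 = 0.1500 s
reaction-phase robot travel = 0.3000·0.2500 = 0.0750 m
robot under decel: 0.3000²/(2·2.0000) = 0.0225 m
human over T_r+T_s: 0.8000·(0.2500+0.1500) = 0.3200 m
residual clearance needed = 0.1200+0.0300+0.0150 = 0.1650 m
S_min ≈ 0.0750+0.0225+0.3200+0.1650  ⇒  S_min = 233/400 m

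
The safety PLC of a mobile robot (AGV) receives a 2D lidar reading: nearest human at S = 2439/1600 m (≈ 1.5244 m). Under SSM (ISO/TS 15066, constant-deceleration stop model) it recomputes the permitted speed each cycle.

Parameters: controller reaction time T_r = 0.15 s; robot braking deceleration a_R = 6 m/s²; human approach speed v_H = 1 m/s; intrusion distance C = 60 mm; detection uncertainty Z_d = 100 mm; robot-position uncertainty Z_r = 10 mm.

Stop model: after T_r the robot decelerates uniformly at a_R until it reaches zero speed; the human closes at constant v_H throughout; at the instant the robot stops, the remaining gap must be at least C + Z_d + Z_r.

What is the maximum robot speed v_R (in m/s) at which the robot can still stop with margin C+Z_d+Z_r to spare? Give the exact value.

v_R_max = 47/20 m/s = 2.3500 m/s

collect terms ⇒ (1/12)·v_R² + (19/60)·v_R + (-1927/1600) = 0
  disc = (19/60)² − 4·(1/12)·(-1927/1600) = 289/576 ; √disc = 17/24
  v_R = (−(19/60) + 17/24) / (2·(1/12)) = 47/20 m/s
check:
braking lasts T_s = (47/20)/6 = 0.3917 s
reaction-phase robot travel = 2.3500·0.1500 = 0.3525 m
robot under decel: 2.3500²/(2·6.0000) = 0.4602 m
human over T_r+T_s: 1.0000·(0.1500+0.3917) = 0.5417 m
residual clearance needed = 0.0600+0.1000+0.0100 = 0.1700 m
sum ≈ 0.3525+0.4602+0.5417+0.1700 ≈ 1.5244 m = S ✓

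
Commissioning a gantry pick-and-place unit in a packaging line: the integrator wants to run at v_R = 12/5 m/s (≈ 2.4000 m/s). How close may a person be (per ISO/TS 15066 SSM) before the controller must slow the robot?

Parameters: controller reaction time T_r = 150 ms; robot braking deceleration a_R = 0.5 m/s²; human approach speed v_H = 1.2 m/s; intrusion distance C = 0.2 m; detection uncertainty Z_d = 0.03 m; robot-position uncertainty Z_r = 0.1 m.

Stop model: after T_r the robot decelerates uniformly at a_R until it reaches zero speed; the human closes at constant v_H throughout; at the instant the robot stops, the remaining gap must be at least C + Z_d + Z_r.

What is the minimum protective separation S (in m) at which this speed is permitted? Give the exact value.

S_min = 1239/100 m = 12.3900 m

T_s = v_R/a_R = (12/5)/(1/2) = 4.8000 s
robot in T_r: 2.4000·0.1500 = 0.3600 m
robot under decel: 2.4000²/(2·0.5000) = 5.7600 m
person approaches 1.2000·(0.1500+4.8000) = 5.9400 m
C+Z_d+Z_r = 0.2000+0.0300+0.1000 = 0.3300 m
S_min ≈ 0.3600+5.7600+5.9400+0.3300  ⇒  S_min = 1239/100 m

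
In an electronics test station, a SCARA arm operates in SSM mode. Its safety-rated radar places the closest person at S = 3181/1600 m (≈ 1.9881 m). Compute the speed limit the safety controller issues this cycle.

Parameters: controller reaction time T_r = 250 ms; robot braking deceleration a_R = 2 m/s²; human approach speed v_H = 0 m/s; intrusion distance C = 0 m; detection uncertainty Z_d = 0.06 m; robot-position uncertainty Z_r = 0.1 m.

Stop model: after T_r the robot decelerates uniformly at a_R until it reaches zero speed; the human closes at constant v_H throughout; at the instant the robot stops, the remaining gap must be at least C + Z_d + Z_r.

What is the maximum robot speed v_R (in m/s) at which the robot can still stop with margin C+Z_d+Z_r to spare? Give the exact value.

quadratic (1/4)·v² + (1/4)·v + (-117/64) = 0
  disc = (1/4)² − 4·(1/4)·(-117/64) = 121/64 ; √disc = 11/8
  v_R = (−(1/4) + 11/8) / (2·(1/4)) = 9/4 m/s
check:
stop time T_s = (9/4)/2 = 1.1250 s
reaction-phase robot travel = 2.2500·0.2500 = 0.5625 m
braking distance = 2.2500²/(2·2.0000) = 1.2656 m
person approaches 0.0000·(0.2500+1.1250) = 0.0000 m
residual clearance needed = 0.0000+0.0600+0.1000 = 0.1600 m
sum ≈ 0.5625+1.2656+0.0000+0.1600 ≈ 1.9881 m = S ✓

v_R_max = 9/4 m/s = 2.2500 m/s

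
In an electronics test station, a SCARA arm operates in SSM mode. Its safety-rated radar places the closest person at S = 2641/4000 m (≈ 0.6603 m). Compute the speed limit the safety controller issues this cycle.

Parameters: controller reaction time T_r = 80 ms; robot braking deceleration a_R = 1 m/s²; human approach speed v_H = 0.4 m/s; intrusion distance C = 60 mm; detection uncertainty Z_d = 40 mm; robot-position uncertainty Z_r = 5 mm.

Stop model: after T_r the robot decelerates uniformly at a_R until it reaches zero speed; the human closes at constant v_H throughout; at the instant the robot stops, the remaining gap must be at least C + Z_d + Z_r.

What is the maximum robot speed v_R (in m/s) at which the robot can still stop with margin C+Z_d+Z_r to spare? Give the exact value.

v_R_max = 13/20 m/s = 0.6500 m/s

collect terms ⇒ (1/2)·v_R² + (12/25)·v_R + (-2093/4000) = 0
  disc = (12/25)² − 4·(1/2)·(-2093/4000) = 12769/10000 ; √disc = 113/100
  v_R = (−(12/25) + 113/100) / (2·(1/2)) = 13/20 m/s
check:
T_s = v_R/a_R = (13/20)/1 = 0.6500 s
robot covers v_R·T_r = 0.6500·0.0800 = 0.0520 m before braking
robot under decel: 0.6500²/(2·1.0000) = 0.2112 m
person approaches 0.4000·(0.0800+0.6500) = 0.2920 m
margins: 0.0600+0.0400+0.0050 = 0.1050 m
sum ≈ 0.0520+0.2112+0.2920+0.1050 ≈ 0.6603 m = S ✓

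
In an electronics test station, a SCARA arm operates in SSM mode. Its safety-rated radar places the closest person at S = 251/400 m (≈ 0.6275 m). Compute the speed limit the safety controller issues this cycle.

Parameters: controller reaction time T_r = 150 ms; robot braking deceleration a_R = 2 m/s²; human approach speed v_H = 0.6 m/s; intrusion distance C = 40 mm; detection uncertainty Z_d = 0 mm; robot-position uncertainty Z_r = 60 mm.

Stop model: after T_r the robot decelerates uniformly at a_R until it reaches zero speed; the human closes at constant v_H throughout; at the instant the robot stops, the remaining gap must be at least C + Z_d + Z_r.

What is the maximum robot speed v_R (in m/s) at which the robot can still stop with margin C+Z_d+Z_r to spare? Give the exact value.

at the boundary: (1/4)·v² + (9/20)·v + (-7/16) = 0
  disc = (9/20)² − 4·(1/4)·(-7/16) = 16/25 ; √disc = 4/5
  v_R = (−(9/20) + 4/5) / (2·(1/4)) = 7/10 m/s
check:
T_s = v_R/a_R = (7/10)/2 = 0.3500 s
robot in T_r: 0.7000·0.1500 = 0.1050 m
robot under decel: 0.7000²/(2·2.0000) = 0.1225 m
human over T_r+T_s: 0.6000·(0.1500+0.3500) = 0.3000 m
C+Z_d+Z_r = 0.0400+0.0000+0.0600 = 0.1000 m
sum ≈ 0.1050+0.1225+0.3000+0.1000 ≈ 0.6275 m = S ✓

v_R_max = 7/10 m/s = 0.7000 m/s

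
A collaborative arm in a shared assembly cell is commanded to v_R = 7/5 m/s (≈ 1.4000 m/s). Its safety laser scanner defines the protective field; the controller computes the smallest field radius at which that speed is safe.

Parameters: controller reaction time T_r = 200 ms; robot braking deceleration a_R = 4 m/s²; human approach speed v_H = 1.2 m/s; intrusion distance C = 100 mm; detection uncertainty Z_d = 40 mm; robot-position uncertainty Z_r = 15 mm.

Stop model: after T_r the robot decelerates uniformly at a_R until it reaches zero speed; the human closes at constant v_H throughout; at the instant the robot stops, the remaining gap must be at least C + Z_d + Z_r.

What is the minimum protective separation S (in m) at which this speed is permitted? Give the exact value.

braking lasts T_s = (7/5)/4 = 0.3500 s
reaction-phase robot travel = 1.4000·0.2000 = 0.2800 m
braking distance = 1.4000²/(2·4.0000) = 0.2450 m
human closes 1.2000·0.5500 = 0.6600 m
C+Z_d+Z_r = 0.1000+0.0400+0.0150 = 0.1550 m
S_min ≈ 0.2800+0.2450+0.6600+0.1550  ⇒  S_min = 67/50 m

S_min = 67/50 m = 1.3400 m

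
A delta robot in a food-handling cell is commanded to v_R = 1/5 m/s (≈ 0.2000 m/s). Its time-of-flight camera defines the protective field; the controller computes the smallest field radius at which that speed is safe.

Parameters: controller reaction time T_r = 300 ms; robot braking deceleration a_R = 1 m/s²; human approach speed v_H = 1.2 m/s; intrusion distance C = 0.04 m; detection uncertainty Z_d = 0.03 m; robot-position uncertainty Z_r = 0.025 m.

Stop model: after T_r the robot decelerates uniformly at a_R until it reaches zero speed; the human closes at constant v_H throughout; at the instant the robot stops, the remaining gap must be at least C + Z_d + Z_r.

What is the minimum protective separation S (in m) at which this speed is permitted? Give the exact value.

S_min = 31/40 m = 0.7750 m

braking lasts T_s = (1/5)/1 = 0.2000 s
robot covers v_R·T_r = 0.2000·0.3000 = 0.0600 m before braking
braking distance = 0.2000²/(2·1.0000) = 0.0200 m
person approaches 1.2000·(0.3000+0.2000) = 0.6000 m
residual clearance needed = 0.0400+0.0300+0.0250 = 0.0950 m
S_min ≈ 0.0600+0.0200+0.6000+0.0950  ⇒  S_min = 31/40 m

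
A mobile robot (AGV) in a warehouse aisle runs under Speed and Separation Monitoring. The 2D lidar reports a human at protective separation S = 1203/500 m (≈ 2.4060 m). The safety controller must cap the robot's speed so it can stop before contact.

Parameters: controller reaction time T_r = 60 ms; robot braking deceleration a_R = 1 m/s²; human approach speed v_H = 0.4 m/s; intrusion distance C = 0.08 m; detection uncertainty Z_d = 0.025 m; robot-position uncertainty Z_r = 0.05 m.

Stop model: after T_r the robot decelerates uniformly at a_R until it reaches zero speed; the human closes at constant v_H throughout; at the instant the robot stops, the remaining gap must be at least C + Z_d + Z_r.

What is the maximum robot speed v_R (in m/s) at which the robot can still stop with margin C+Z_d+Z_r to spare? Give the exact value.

v_R_max = 17/10 m/s = 1.7000 m/s

collect terms ⇒ (1/2)·v_R² + (23/50)·v_R + (-2227/1000) = 0
  disc = (23/50)² − 4·(1/2)·(-2227/1000) = 2916/625 ; √disc = 54/25
  v_R = (−(23/50) + 54/25) / (2·(1/2)) = 17/10 m/s
check:
braking lasts T_s = (17/10)/1 = 1.7000 s
reaction-phase robot travel = 1.7000·0.0600 = 0.1020 m
braking distance = 1.7000²/(2·1.0000) = 1.4450 m
human over T_r+T_s: 0.4000·(0.0600+1.7000) = 0.7040 m
C+Z_d+Z_r = 0.0800+0.0250+0.0500 = 0.1550 m
sum ≈ 0.1020+1.4450+0.7040+0.1550 ≈ 2.4060 m = S ✓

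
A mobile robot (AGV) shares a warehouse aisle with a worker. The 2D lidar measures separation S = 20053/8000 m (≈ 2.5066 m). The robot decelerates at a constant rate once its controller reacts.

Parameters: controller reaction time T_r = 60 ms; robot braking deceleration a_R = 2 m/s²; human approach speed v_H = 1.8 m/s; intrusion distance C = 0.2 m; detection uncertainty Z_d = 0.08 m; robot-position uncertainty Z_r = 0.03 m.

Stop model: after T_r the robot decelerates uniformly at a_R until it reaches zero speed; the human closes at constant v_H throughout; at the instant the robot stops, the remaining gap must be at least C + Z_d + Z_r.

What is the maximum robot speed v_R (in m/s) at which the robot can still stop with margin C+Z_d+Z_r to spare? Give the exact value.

v_R_max = 31/20 m/s = 1.5500 m/s

collect terms ⇒ (1/4)·v_R² + (24/25)·v_R + (-16709/8000) = 0
  disc = (24/25)² − 4·(1/4)·(-16709/8000) = 120409/40000 ; √disc = 347/200
  v_R = (−(24/25) + 347/200) / (2·(1/4)) = 31/20 m/s
check:
stop time T_s = (31/20)/2 = 0.7750 s
robot in T_r: 1.5500·0.0600 = 0.0930 m
robot covers 1.5500·0.7750 − ½·2.0000·0.7750² = 0.6006 m while stopping
human over T_r+T_s: 1.8000·(0.0600+0.7750) = 1.5030 m
margins: 0.2000+0.0800+0.0300 = 0.3100 m
sum ≈ 0.0930+0.6006+1.5030+0.3100 ≈ 2.5066 m = S ✓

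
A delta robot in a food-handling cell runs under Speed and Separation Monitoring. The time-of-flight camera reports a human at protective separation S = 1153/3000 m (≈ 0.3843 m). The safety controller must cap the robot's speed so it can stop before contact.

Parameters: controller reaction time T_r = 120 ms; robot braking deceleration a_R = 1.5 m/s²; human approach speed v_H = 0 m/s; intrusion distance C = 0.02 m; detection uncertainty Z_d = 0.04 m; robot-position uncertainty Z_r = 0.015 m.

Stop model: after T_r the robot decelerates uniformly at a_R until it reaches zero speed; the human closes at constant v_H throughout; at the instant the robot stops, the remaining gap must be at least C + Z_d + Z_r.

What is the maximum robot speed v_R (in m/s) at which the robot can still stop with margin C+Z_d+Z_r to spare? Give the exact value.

collect terms ⇒ (1/3)·v_R² + (3/25)·v_R + (-116/375) = 0
  disc = (3/25)² − 4·(1/3)·(-116/375) = 2401/5625 ; √disc = 49/75
  v_R = (−(3/25) + 49/75) / (2·(1/3)) = 4/5 m/s
check:
braking lasts T_s = (4/5)/(3/2) = 0.5333 s
robot in T_r: 0.8000·0.1200 = 0.0960 m
robot under decel: 0.8000²/(2·1.5000) = 0.2133 m
human over T_r+T_s: 0.0000·(0.1200+0.5333) = 0.0000 m
residual clearance needed = 0.0200+0.0400+0.0150 = 0.0750 m
sum ≈ 0.0960+0.2133+0.0000+0.0750 ≈ 0.3843 m = S ✓

v_R_max = 4/5 m/s = 0.8000 m/s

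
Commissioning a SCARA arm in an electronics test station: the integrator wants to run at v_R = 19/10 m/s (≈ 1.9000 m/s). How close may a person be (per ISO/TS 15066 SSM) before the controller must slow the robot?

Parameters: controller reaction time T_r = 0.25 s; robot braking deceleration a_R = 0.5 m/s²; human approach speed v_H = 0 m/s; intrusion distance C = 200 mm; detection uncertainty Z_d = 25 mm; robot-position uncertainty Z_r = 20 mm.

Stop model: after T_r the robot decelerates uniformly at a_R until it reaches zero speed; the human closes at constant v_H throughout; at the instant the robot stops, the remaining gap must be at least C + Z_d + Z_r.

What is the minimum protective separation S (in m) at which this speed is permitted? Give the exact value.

braking lasts T_s = (19/10)/(1/2) = 3.8000 s
reaction-phase robot travel = 1.9000·0.2500 = 0.4750 m
robot under decel: 1.9000²/(2·0.5000) = 3.6100 m
person approaches 0.0000·(0.2500+3.8000) = 0.0000 m
margins: 0.2000+0.0250+0.0200 = 0.2450 m
S_min ≈ 0.4750+3.6100+0.0000+0.2450  ⇒  S_min = 433/100 m

S_min = 433/100 m = 4.3300 m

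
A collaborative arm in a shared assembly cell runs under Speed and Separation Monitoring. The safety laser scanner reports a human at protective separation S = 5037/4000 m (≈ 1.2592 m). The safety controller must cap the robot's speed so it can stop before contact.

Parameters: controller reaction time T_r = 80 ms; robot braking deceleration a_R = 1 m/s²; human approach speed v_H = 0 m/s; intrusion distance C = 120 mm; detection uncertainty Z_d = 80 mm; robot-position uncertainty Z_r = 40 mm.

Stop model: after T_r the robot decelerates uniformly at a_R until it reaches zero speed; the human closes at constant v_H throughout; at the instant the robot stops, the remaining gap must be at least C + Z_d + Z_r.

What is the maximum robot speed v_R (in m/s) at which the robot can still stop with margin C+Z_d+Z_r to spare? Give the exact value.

v_R_max = 27/20 m/s = 1.3500 m/s

at the boundary: (1/2)·v² + (2/25)·v + (-4077/4000) = 0
  disc = (2/25)² − 4·(1/2)·(-4077/4000) = 20449/10000 ; √disc = 143/100
  v_R = (−(2/25) + 143/100) / (2·(1/2)) = 27/20 m/s
check:
T_s = v_R/a_R = (27/20)/1 = 1.3500 s
robot covers v_R·T_r = 1.3500·0.0800 = 0.1080 m before braking
robot covers 1.3500·1.3500 − ½·1.0000·1.3500² = 0.9113 m while stopping
human closes 0.0000·1.4300 = 0.0000 m
C+Z_d+Z_r = 0.1200+0.0800+0.0400 = 0.2400 m
sum ≈ 0.1080+0.9113+0.0000+0.2400 ≈ 1.2592 m = S ✓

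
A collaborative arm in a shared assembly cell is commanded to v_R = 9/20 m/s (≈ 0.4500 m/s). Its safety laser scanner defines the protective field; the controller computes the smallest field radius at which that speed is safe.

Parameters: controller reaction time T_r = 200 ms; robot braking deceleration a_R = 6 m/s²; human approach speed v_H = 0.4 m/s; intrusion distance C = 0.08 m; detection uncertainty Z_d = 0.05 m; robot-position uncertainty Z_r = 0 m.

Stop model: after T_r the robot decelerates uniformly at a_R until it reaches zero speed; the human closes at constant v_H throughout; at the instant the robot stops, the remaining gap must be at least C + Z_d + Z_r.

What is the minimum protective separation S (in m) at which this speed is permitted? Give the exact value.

S_min = 111/320 m = 0.3469 m

stop time T_s = (9/20)/6 = 0.0750 s
robot in T_r: 0.4500·0.2000 = 0.0900 m
robot under decel: 0.4500²/(2·6.0000) = 0.0169 m
human closes 0.4000·0.2750 = 0.1100 m
margins: 0.0800+0.0500+0.0000 = 0.1300 m
S_min ≈ 0.0900+0.0169+0.1100+0.1300  ⇒  S_min = 111/320 m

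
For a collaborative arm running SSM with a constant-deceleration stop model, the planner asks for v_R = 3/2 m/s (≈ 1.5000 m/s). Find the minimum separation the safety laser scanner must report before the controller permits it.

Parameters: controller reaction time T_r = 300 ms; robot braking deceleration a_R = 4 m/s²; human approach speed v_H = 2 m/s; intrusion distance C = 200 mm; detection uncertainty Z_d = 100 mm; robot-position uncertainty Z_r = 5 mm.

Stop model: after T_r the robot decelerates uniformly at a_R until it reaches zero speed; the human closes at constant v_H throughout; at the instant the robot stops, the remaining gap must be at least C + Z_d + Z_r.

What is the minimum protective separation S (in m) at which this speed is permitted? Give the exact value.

braking lasts T_s = (3/2)/4 = 0.3750 s
robot in T_r: 1.5000·0.3000 = 0.4500 m
robot under decel: 1.5000²/(2·4.0000) = 0.2812 m
human closes 2.0000·0.6750 = 1.3500 m
C+Z_d+Z_r = 0.2000+0.1000+0.0050 = 0.3050 m
S_min ≈ 0.4500+0.2812+1.3500+0.3050  ⇒  S_min = 1909/800 m

S_min = 1909/800 m = 2.3862 m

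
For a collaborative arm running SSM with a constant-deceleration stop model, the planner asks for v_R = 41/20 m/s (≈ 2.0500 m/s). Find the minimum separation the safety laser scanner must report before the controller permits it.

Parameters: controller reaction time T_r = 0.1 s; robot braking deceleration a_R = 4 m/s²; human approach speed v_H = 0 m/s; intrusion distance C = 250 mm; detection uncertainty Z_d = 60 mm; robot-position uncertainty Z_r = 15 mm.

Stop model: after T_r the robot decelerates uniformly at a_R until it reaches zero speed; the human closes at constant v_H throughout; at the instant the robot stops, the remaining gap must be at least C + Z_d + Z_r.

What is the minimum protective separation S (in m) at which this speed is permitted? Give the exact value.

S_min = 3377/3200 m = 1.0553 m

braking lasts T_s = (41/20)/4 = 0.5125 s
robot covers v_R·T_r = 2.0500·0.1000 = 0.2050 m before braking
robot under decel: 2.0500²/(2·4.0000) = 0.5253 m
human over T_r+T_s: 0.0000·(0.1000+0.5125) = 0.0000 m
C+Z_d+Z_r = 0.2500+0.0600+0.0150 = 0.3250 m
S_min ≈ 0.2050+0.5253+0.0000+0.3250  ⇒  S_min = 3377/3200 m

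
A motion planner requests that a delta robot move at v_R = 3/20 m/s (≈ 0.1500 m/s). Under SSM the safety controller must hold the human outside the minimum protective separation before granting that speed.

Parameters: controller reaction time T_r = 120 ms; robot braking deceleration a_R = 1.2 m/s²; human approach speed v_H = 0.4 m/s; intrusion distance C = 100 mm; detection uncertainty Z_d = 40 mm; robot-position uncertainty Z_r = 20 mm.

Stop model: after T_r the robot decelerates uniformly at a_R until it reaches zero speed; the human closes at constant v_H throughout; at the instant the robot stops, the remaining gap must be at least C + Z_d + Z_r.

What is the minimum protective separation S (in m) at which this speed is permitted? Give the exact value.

S_min = 2283/8000 m = 0.2854 m

T_s = v_R/a_R = (3/20)/(6/5) = 0.1250 s
robot in T_r: 0.1500·0.1200 = 0.0180 m
robot covers 0.1500·0.1250 − ½·1.2000·0.1250² = 0.0094 m while stopping
human closes 0.4000·0.2450 = 0.0980 m
C+Z_d+Z_r = 0.1000+0.0400+0.0200 = 0.1600 m
S_min ≈ 0.0180+0.0094+0.0980+0.1600  ⇒  S_min = 2283/8000 m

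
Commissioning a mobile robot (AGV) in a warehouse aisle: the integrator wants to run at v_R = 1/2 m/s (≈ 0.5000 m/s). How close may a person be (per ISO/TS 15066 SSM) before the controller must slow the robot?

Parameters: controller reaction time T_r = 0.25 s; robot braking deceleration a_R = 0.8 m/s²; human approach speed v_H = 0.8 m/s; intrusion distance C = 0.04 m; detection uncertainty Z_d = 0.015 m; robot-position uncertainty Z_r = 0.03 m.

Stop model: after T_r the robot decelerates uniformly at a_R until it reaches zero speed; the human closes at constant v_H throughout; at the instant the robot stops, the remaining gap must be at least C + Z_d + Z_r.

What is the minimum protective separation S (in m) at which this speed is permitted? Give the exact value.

S_min = 853/800 m = 1.0662 m

T_s = v_R/a_R = (1/2)/(4/5) = 0.6250 s
robot covers v_R·T_r = 0.5000·0.2500 = 0.1250 m before braking
braking distance = 0.5000²/(2·0.8000) = 0.1562 m
human closes 0.8000·0.8750 = 0.7000 m
C+Z_d+Z_r = 0.0400+0.0150+0.0300 = 0.0850 m
S_min ≈ 0.1250+0.1562+0.7000+0.0850  ⇒  S_min = 853/800 m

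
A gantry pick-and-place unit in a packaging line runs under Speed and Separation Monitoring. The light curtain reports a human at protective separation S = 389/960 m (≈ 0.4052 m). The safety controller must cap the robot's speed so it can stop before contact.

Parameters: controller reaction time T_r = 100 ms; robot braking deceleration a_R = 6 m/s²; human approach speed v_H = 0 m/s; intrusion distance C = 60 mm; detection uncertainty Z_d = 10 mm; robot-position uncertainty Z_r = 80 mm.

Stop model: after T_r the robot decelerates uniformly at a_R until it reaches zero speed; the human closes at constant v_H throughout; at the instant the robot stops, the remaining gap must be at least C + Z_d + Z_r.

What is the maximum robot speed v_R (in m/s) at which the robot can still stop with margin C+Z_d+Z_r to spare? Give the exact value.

quadratic (1/12)·v² + (1/10)·v + (-49/192) = 0
  disc = (1/10)² − 4·(1/12)·(-49/192) = 1369/14400 ; √disc = 37/120
  v_R = (−(1/10) + 37/120) / (2·(1/12)) = 5/4 m/s
check:
stop time T_s = (5/4)/6 = 0.2083 s
robot covers v_R·T_r = 1.2500·0.1000 = 0.1250 m before braking
robot covers 1.2500·0.2083 − ½·6.0000·0.2083² = 0.1302 m while stopping
person approaches 0.0000·(0.1000+0.2083) = 0.0000 m
margins: 0.0600+0.0100+0.0800 = 0.1500 m
sum ≈ 0.1250+0.1302+0.0000+0.1500 ≈ 0.4052 m = S ✓

v_R_max = 5/4 m/s = 1.2500 m/s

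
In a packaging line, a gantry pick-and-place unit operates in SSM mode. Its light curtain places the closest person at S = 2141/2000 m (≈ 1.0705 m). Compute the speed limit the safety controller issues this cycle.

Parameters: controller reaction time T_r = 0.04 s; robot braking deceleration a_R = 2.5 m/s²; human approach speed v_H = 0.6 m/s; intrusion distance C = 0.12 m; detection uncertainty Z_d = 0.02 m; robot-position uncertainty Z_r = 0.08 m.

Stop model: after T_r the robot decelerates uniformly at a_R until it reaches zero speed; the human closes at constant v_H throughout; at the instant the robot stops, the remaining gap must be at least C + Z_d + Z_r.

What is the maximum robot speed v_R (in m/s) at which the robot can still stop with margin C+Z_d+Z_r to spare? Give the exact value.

v_R_max = 29/20 m/s = 1.4500 m/s

quadratic (1/5)·v² + (7/25)·v + (-1653/2000) = 0
  disc = (7/25)² − 4·(1/5)·(-1653/2000) = 1849/2500 ; √disc = 43/50
  v_R = (−(7/25) + 43/50) / (2·(1/5)) = 29/20 m/s
check:
stop time T_s = (29/20)/(5/2) = 0.5800 s
reaction-phase robot travel = 1.4500·0.0400 = 0.0580 m
robot covers 1.4500·0.5800 − ½·2.5000·0.5800² = 0.4205 m while stopping
person approaches 0.6000·(0.0400+0.5800) = 0.3720 m
margins: 0.1200+0.0200+0.0800 = 0.2200 m
sum ≈ 0.0580+0.4205+0.3720+0.2200 ≈ 1.0705 m = S ✓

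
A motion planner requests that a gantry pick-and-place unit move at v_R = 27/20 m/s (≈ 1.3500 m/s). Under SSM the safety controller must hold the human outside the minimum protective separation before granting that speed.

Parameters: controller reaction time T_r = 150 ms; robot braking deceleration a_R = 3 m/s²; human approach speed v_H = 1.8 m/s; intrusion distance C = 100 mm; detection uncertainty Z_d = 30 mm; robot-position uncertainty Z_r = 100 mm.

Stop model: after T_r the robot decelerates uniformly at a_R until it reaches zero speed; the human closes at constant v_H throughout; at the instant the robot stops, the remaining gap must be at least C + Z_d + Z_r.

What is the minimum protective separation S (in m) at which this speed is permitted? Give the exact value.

S_min = 1453/800 m = 1.8162 m

stop time T_s = (27/20)/3 = 0.4500 s
robot in T_r: 1.3500·0.1500 = 0.2025 m
braking distance = 1.3500²/(2·3.0000) = 0.3038 m
human over T_r+T_s: 1.8000·(0.1500+0.4500) = 1.0800 m
residual clearance needed = 0.1000+0.0300+0.1000 = 0.2300 m
S_min ≈ 0.2025+0.3038+1.0800+0.2300  ⇒  S_min = 1453/800 m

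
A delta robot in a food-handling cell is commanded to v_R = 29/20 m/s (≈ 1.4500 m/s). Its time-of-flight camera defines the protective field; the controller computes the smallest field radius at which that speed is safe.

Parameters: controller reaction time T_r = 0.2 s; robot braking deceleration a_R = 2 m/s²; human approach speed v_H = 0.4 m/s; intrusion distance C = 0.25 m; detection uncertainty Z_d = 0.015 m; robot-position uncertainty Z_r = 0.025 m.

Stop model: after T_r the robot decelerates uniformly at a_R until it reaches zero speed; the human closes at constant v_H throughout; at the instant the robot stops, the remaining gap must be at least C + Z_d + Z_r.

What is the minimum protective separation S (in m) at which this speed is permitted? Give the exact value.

T_s = v_R/a_R = (29/20)/2 = 0.7250 s
robot covers v_R·T_r = 1.4500·0.2000 = 0.2900 m before braking
braking distance = 1.4500²/(2·2.0000) = 0.5256 m
human over T_r+T_s: 0.4000·(0.2000+0.7250) = 0.3700 m
residual clearance needed = 0.2500+0.0150+0.0250 = 0.2900 m
S_min ≈ 0.2900+0.5256+0.3700+0.2900  ⇒  S_min = 2361/1600 m

S_min = 2361/1600 m = 1.4756 m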